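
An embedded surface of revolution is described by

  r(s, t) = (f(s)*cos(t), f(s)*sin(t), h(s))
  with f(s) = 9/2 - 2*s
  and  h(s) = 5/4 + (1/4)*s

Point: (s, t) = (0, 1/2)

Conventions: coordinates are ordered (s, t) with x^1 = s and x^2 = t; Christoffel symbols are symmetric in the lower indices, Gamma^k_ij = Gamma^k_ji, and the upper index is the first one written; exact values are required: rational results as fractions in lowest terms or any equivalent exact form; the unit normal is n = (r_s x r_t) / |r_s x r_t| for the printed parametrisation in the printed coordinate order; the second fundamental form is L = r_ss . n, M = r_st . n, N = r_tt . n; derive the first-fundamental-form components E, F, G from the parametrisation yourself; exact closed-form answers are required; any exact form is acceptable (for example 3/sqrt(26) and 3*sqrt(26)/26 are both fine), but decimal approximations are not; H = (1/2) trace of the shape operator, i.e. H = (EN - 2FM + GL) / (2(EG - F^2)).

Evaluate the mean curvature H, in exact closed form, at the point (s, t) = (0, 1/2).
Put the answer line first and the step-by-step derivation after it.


Answer: H = sqrt(65)/585

f = 9/2, f' = -2, f'' = 0, h' = 1/4, h'' = 0
E = 65/16, F = 0, G = 81/4; answer radicand W^2 = 65/16
unnormalised second-form numerators: l = 0, m = 0, n = 9/8; L = l/sqrt(65/16), and similarly M = m/sqrt(W^2), N = n/sqrt(W^2)
H = (E*n - 2*F*m + G*l) / (2*(EG - F^2)*sqrt(W^2)); E*n - 2*F*m + G*l = 585/128, EG - F^2 = 5265/64, so H = (1/36)/sqrt(65/16)


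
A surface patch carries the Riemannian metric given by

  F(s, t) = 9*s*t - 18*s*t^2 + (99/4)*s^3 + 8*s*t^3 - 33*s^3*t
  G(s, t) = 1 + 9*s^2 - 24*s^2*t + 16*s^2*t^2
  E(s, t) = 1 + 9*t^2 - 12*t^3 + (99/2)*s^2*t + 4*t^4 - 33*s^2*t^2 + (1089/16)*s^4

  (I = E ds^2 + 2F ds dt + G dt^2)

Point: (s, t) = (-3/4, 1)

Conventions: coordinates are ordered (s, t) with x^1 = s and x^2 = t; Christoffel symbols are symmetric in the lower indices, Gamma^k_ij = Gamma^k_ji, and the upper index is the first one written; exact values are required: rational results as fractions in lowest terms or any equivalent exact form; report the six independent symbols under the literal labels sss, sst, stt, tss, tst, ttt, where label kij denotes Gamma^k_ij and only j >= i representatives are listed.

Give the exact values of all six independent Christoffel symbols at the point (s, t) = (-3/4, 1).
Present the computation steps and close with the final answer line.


E = 134417/4096, F = 1083/256, G = 25/16 at the point
E_s = -35739/256, E_t = -361/32, F_s = -955/64, F_t = 1035/64, G_s = -3/2, G_t = 9/2
EG - F^2 = 136721/4096;  g^inv = (4096/136721) * [[25/16, -1083/256], [-1083/256, 134417/4096]]
first-kind symbols [ij,l] = (1/2)(d_i g_jl + d_j g_il - d_l g_ij): [ss,s] = E_s/2 = -35739/512, [ss,t] = F_s - E_t/2 = -297/32, [st,s] = E_t/2 = -361/64, [st,t] = G_s/2 = -3/4, [tt,s] = F_t - G_s/2 = 1083/64, [tt,t] = G_t/2 = 9/4
Gamma^s_ij = (G*[ij,s] - F*[ij,t])/(EG - F^2), Gamma^t_ij = (E*[ij,t] - F*[ij,s])/(EG - F^2)

Answer: Gamma_sss = -285912/136721, Gamma_sst = -23104/136721, Gamma_stt = 69312/136721, Gamma_tss = -38016/136721, Gamma_tst = -3072/136721, Gamma_ttt = 9216/136721


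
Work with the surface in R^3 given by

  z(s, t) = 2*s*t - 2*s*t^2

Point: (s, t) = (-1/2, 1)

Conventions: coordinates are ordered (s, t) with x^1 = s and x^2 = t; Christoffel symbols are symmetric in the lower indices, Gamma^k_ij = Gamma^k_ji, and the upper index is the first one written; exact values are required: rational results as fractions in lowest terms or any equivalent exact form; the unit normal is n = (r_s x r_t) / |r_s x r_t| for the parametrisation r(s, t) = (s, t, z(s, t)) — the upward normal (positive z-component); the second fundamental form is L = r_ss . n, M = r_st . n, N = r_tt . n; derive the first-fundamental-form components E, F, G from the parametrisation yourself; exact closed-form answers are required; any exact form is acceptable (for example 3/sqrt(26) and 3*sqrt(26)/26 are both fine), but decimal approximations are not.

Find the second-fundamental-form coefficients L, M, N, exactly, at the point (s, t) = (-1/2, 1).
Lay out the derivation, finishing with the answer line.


z_s = 0, z_t = 1, z_ss = 0, z_st = -2, z_tt = 2
E = 1, F = 0, G = 2; answer radicand W^2 = 2
unnormalised second-form numerators: l = 0, m = -2, n = 2; L = l/sqrt(2), and similarly M = m/sqrt(W^2), N = n/sqrt(W^2)

Answer: L = 0, M = -sqrt(2), N = sqrt(2)


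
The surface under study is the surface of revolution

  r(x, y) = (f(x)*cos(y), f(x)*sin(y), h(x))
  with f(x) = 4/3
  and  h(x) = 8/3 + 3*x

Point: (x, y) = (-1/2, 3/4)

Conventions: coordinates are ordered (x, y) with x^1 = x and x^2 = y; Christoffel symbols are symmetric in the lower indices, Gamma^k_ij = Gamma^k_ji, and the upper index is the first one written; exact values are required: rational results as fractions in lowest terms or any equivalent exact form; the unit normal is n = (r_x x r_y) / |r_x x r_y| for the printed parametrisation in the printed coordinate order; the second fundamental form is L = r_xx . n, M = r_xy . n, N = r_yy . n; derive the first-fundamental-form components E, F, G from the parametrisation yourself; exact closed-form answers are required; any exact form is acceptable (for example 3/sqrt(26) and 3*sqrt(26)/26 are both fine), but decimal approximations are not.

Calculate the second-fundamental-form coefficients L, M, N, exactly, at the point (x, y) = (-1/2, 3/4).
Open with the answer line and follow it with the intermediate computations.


Answer: L = 0, M = 0, N = 4/3

f = 4/3, f' = 0, f'' = 0, h' = 3, h'' = 0
E = 9, F = 0, G = 16/9; answer radicand W^2 = 9
unnormalised second-form numerators: l = 0, m = 0, n = 4; L = l/sqrt(9), and similarly M = m/sqrt(W^2), N = n/sqrt(W^2)


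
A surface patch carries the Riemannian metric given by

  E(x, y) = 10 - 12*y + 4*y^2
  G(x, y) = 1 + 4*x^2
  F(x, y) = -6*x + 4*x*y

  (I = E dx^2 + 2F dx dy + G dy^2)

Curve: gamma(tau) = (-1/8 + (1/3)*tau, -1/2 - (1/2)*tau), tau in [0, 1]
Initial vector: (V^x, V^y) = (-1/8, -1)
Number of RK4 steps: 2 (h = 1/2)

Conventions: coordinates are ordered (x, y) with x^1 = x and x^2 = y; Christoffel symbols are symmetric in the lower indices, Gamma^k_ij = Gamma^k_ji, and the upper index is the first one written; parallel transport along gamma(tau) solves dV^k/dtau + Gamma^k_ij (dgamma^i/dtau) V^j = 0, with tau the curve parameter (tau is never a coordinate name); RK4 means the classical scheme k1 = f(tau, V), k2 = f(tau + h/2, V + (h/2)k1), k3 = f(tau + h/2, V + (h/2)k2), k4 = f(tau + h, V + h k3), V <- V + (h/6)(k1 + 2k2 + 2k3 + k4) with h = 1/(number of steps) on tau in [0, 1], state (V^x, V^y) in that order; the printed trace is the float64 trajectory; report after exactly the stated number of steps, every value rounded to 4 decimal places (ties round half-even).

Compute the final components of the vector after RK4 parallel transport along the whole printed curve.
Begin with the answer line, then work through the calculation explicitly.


Answer: V^x = -0.2286, V^y = -0.9989

gamma'(tau) = (1/3, -1/2); f(tau, V)^k = -Gamma^k_ij(gamma(tau)) gamma'^i(tau) V^j; h = 1/2; intermediate values shown to 6 dp
curve data and Christoffel symbols at the stage parameters:
  tau = 0.000000: gamma = (-0.125000, -0.500000), gamma' = (0.333333, -0.500000); Gamma_xxx = 0.000000, Gamma_xxy = -0.468864, Gamma_xyy = 0.000000, Gamma_yxx = 0.000000, Gamma_yxy = -0.029304, Gamma_yyy = 0.000000
  tau = 0.250000: gamma = (-0.041667, -0.625000), gamma' = (0.333333, -0.500000); Gamma_xxx = 0.000000, Gamma_xxy = -0.445739, Gamma_xyy = 0.000000, Gamma_yxx = 0.000000, Gamma_yxy = -0.008740, Gamma_yyy = 0.000000
  tau = 0.500000: gamma = (0.041667, -0.750000), gamma' = (0.333333, -0.500000); Gamma_xxx = 0.000000, Gamma_xxy = -0.423391, Gamma_xyy = 0.000000, Gamma_yxx = 0.000000, Gamma_yxy = 0.007841, Gamma_yyy = 0.000000
  tau = 0.750000: gamma = (0.125000, -0.875000), gamma' = (0.333333, -0.500000); Gamma_xxx = 0.000000, Gamma_xxy = -0.402116, Gamma_xyy = 0.000000, Gamma_yxx = 0.000000, Gamma_yxy = 0.021164, Gamma_yyy = 0.000000
  tau = 1.000000: gamma = (0.208333, -1.000000), gamma' = (0.333333, -0.500000); Gamma_xxx = 0.000000, Gamma_xxy = -0.382064, Gamma_xyy = 0.000000, Gamma_yxx = 0.000000, Gamma_yxy = 0.031839, Gamma_yyy = 0.000000
step 0: V^x = -0.1250, V^y = -1.0000
step 1: k1 = (-0.126984, -0.007937), k2 = (-0.113941, -0.002234), k3 = (-0.114456, -0.002244), k4 = (-0.102712, 0.001902); V <- V + (h/6)(k1 + 2k2 + 2k3 + k4): V^x = -0.1822, V^y = -1.0012
step 2: k1 = (-0.102734, 0.001902), k2 = (-0.092344, 0.004860), k3 = (-0.092767, 0.004882), k4 = (-0.083535, 0.006961); V <- V + (h/6)(k1 + 2k2 + 2k3 + k4): V^x = -0.2286, V^y = -0.9989


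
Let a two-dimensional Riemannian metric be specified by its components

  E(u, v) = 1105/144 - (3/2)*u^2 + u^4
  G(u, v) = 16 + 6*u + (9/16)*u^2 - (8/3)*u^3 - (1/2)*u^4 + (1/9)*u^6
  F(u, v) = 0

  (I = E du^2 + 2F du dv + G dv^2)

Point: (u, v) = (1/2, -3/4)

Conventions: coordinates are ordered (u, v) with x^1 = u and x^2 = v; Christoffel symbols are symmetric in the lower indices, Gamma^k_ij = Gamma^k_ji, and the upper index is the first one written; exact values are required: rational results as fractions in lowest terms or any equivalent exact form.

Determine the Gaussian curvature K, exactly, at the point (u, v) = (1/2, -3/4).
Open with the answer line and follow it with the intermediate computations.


Answer: K = 27648/912925

E = 265/36, F = 0, G = 169/9, EG - F^2 = 44785/324 at the point
E_u = -1, E_v = 0, F_u = 0, F_v = 0, G_u = 13/3, G_v = 0
E_vv = 0, F_uv = 0, G_uu = -49/6
Brioschi: K = (det M1 - det M2) / (EG - F^2)^2 with the standard first/second-derivative matrices M1, M2.
M1 = [[-E_vv/2 + F_uv - G_uu/2, E_u/2, F_u - E_v/2], [F_v - G_u/2, E, F], [G_v/2, F, G]] = [[49/12, -1/2, 0], [-13/6, 265/36, 0], [0, 0, 169/9]]; det M1 = 2115373/3888
M2 = [[0, E_v/2, G_u/2], [E_v/2, E, F], [G_u/2, F, G]] = [[0, 0, 13/6], [0, 265/36, 0], [13/6, 0, 169/9]]; det M2 = -44785/1296
det M1 - det M2 = 140608/243; K = 140608/243 / (44785/324)^2 = 27648/912925


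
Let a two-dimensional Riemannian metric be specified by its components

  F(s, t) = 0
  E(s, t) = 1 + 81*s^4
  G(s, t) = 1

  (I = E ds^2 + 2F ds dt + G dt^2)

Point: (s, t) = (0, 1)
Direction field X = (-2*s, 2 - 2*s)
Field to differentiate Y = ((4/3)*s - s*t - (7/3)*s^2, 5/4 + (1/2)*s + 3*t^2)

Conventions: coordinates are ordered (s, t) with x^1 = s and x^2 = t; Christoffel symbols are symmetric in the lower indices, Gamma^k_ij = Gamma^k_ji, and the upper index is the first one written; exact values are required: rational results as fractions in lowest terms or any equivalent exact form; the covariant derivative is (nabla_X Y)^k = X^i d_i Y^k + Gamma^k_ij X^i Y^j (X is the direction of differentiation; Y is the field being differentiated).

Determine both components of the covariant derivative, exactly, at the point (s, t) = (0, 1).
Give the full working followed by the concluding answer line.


E = 1, F = 0, G = 1 at the point
E_s = 0, E_t = 0, F_s = 0, F_t = 0, G_s = 0, G_t = 0
EG - F^2 = 1;  g^inv = (1) * [[1, 0], [0, 1]]
first-kind symbols [ij,l] = (1/2)(d_i g_jl + d_j g_il - d_l g_ij): [ss,s] = E_s/2 = 0, [ss,t] = F_s - E_t/2 = 0, [st,s] = E_t/2 = 0, [st,t] = G_s/2 = 0, [tt,s] = F_t - G_s/2 = 0, [tt,t] = G_t/2 = 0
Gamma^s_ij = (G*[ij,s] - F*[ij,t])/(EG - F^2), Gamma^t_ij = (E*[ij,t] - F*[ij,s])/(EG - F^2)
Gamma_sss = 0, Gamma_sst = 0, Gamma_stt = 0, Gamma_tss = 0, Gamma_tst = 0, Gamma_ttt = 0
X = (0, 2), Y = (0, 17/4) at the point

Answer: (nabla_X Y)^s = 0, (nabla_X Y)^t = 12


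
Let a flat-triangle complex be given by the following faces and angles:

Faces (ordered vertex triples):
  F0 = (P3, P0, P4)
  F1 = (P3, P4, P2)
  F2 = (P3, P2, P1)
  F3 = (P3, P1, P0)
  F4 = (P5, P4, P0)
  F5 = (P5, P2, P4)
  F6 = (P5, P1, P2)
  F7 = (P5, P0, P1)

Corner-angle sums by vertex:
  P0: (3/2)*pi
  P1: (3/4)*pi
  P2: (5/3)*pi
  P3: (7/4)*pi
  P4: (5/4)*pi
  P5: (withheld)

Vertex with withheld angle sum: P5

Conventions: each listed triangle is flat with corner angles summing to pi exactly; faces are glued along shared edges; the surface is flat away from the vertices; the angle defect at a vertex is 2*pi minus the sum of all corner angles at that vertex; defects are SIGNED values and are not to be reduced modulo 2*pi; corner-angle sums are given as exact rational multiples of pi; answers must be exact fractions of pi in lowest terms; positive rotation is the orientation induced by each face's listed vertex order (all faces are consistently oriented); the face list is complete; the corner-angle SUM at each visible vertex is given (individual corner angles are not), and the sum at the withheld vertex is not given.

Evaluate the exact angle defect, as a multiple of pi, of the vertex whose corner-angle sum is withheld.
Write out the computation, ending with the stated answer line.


V = 6, E = 12, F = 8; chi = V - E + F = 2
Gauss-Bonnet: total defect = 2*pi*chi = 4*pi; visible defects sum to (37/12)*pi

Answer: defect(P5) = (11/12)*pi


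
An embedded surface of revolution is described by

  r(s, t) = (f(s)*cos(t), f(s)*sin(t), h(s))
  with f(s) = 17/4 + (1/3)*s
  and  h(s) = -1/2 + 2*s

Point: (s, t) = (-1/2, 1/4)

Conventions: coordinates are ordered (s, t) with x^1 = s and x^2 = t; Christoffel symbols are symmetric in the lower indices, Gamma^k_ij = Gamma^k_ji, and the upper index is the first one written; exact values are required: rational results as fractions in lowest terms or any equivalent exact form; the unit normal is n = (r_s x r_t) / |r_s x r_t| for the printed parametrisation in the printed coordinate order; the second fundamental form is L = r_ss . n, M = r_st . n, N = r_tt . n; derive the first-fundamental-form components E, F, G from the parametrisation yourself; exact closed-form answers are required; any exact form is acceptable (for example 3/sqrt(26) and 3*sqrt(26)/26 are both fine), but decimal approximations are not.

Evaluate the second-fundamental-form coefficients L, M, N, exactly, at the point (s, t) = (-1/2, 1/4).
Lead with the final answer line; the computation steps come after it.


Answer: L = 0, M = 0, N = 49*sqrt(37)/74

f = 49/12, f' = 1/3, f'' = 0, h' = 2, h'' = 0
E = 37/9, F = 0, G = 2401/144; answer radicand W^2 = 37/9
unnormalised second-form numerators: l = 0, m = 0, n = 49/6; L = l/sqrt(37/9), and similarly M = m/sqrt(W^2), N = n/sqrt(W^2)


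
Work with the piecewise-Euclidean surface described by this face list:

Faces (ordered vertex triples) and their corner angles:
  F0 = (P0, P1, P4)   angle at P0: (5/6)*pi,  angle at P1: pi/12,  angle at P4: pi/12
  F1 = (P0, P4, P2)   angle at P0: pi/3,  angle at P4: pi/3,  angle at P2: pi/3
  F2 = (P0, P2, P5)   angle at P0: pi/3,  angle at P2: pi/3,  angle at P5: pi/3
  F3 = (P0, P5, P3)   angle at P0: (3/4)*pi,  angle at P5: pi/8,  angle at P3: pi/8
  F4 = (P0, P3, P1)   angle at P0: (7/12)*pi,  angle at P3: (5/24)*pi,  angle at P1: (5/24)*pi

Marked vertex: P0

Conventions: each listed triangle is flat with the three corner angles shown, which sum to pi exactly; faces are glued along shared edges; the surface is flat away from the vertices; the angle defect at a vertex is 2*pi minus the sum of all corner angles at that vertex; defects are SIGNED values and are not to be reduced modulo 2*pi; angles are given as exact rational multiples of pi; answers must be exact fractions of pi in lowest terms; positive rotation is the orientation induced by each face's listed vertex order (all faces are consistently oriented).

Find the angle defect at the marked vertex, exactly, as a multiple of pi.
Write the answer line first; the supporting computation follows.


Answer: defect(P0) = (-5/6)*pi

Sum of corner angles at P0: (17/6)*pi
defect = 2*pi - (17/6)*pi


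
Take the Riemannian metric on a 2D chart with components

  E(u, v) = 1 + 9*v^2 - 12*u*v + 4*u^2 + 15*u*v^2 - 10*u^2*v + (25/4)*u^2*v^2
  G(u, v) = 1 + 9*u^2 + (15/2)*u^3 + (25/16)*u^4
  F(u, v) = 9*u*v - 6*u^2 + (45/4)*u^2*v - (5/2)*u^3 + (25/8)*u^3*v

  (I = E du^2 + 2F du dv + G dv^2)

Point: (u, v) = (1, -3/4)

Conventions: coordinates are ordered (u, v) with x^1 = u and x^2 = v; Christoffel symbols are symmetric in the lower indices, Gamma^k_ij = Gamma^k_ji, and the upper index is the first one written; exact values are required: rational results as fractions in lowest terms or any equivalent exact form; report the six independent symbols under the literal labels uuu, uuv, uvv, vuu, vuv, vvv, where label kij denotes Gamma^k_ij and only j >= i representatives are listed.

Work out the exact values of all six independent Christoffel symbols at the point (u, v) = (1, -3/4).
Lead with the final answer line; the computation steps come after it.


Answer: Gamma_uuu = 1519/3621, Gamma_uuv = -2156/3621, Gamma_uvv = 0, Gamma_vuu = -62/213, Gamma_vuv = 88/213, Gamma_vvv = 0

E = 2465/64, F = -833/32, G = 305/16 at the point
E_u = 1519/32, E_v = -539/8, F_u = -1605/32, F_v = 187/8, G_u = 187/4, G_v = 0
EG - F^2 = 3621/64;  g^inv = (64/3621) * [[305/16, 833/32], [833/32, 2465/64]]
first-kind symbols [ij,l] = (1/2)(d_i g_jl + d_j g_il - d_l g_ij): [uu,u] = E_u/2 = 1519/64, [uu,v] = F_u - E_v/2 = -527/32, [uv,u] = E_v/2 = -539/16, [uv,v] = G_u/2 = 187/8, [vv,u] = F_v - G_u/2 = 0, [vv,v] = G_v/2 = 0
Gamma^u_ij = (G*[ij,u] - F*[ij,v])/(EG - F^2), Gamma^v_ij = (E*[ij,v] - F*[ij,u])/(EG - F^2)


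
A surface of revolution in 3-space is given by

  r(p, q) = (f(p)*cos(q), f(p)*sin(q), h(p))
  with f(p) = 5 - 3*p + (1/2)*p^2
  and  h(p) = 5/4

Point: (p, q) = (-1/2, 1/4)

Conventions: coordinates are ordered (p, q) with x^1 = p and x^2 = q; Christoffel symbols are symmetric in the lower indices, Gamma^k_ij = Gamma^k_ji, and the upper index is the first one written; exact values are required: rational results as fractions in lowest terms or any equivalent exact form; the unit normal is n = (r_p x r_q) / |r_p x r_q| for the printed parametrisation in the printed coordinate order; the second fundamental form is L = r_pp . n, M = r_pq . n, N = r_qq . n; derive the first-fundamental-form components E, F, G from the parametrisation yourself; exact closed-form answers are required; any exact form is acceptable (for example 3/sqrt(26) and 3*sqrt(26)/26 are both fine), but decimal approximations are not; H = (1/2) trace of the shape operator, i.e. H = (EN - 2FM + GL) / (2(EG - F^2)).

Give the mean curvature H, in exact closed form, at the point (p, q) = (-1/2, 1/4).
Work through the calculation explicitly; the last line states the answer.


f = 53/8, f' = -7/2, f'' = 1, h' = 0, h'' = 0
E = 49/4, F = 0, G = 2809/64; answer radicand W^2 = 49/4
unnormalised second-form numerators: l = 0, m = 0, n = 0; L = l/sqrt(49/4), and similarly M = m/sqrt(W^2), N = n/sqrt(W^2)
H = (E*n - 2*F*m + G*l) / (2*(EG - F^2)*sqrt(W^2)); E*n - 2*F*m + G*l = 0, EG - F^2 = 137641/256, so H = (0)/sqrt(49/4)

Answer: H = 0


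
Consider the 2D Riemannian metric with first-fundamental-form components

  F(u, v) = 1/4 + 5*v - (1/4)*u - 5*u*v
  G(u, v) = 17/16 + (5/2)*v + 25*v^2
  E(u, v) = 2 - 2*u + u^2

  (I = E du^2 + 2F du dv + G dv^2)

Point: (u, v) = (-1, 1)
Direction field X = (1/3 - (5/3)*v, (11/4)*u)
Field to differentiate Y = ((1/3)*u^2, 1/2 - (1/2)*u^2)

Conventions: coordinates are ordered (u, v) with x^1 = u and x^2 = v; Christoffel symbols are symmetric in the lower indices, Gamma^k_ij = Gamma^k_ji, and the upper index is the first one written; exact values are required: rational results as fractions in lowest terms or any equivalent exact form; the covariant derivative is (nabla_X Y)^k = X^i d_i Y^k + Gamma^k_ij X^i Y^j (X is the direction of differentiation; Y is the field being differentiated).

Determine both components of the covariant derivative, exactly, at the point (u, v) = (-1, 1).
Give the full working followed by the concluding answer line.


E = 5, F = 21/2, G = 457/16 at the point
E_u = -4, E_v = 0, F_u = -21/4, F_v = 10, G_u = 0, G_v = 105/2
EG - F^2 = 521/16;  g^inv = (16/521) * [[457/16, -21/2], [-21/2, 5]]
first-kind symbols [ij,l] = (1/2)(d_i g_jl + d_j g_il - d_l g_ij): [uu,u] = E_u/2 = -2, [uu,v] = F_u - E_v/2 = -21/4, [uv,u] = E_v/2 = 0, [uv,v] = G_u/2 = 0, [vv,u] = F_v - G_u/2 = 10, [vv,v] = G_v/2 = 105/4
Gamma^u_ij = (G*[ij,u] - F*[ij,v])/(EG - F^2), Gamma^v_ij = (E*[ij,v] - F*[ij,u])/(EG - F^2)
Gamma_uuu = -32/521, Gamma_uuv = 0, Gamma_uvv = 160/521, Gamma_vuu = -84/521, Gamma_vuv = 0, Gamma_vvv = 420/521
X = (-4/3, -11/4), Y = (1/3, 0) at the point

Answer: (nabla_X Y)^u = 1432/1563, (nabla_X Y)^v = -1972/1563


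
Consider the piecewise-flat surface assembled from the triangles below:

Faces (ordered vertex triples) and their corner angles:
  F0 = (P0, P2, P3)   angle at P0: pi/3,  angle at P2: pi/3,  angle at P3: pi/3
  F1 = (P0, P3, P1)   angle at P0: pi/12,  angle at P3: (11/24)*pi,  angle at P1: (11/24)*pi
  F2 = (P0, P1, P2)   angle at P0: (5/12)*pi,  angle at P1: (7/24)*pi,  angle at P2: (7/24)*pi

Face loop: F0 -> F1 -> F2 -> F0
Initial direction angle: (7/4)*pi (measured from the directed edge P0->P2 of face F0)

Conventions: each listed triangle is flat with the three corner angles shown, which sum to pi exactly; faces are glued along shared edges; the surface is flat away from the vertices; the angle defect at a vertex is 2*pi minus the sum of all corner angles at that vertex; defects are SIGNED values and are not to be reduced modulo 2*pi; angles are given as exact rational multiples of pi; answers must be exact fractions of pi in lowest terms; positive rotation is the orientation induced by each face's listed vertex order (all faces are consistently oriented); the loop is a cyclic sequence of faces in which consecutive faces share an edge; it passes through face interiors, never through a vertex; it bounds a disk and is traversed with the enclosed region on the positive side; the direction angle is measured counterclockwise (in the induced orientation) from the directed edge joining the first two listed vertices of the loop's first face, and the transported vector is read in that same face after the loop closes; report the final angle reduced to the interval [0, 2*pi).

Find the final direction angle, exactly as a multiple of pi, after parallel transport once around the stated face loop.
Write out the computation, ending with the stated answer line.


enclosed vertex P0: corner angles sum to (5/6)*pi, defect = 2*pi - (5/6)*pi = (7/6)*pi
the final direction is the initial angle plus the enclosed defects, taken mod 2*pi in the induced orientation
final angle = (7/4)*pi + (7/6)*pi = (11/12)*pi (mod 2*pi)

Answer: final direction angle = (11/12)*pi


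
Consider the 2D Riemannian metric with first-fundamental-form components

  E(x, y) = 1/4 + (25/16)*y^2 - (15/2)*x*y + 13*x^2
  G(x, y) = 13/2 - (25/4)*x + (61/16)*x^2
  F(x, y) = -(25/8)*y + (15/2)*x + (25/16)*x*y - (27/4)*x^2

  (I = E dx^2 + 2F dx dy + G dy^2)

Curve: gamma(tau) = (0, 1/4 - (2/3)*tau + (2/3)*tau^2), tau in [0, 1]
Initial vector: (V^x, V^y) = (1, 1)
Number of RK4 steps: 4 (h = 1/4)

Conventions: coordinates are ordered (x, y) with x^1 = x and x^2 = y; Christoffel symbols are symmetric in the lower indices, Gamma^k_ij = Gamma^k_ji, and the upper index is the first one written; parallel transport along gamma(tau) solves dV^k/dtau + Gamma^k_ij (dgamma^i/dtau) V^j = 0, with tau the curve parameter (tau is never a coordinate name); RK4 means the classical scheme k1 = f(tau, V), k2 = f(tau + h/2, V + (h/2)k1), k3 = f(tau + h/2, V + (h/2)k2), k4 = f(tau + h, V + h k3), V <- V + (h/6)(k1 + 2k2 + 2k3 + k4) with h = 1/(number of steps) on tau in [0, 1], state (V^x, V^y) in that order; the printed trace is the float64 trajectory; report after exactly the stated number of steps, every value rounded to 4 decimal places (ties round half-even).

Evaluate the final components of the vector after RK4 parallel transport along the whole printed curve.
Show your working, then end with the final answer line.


gamma'(tau) = (0, -2/3 + (4/3)*tau); f(tau, V)^k = -Gamma^k_ij(gamma(tau)) gamma'^i(tau) V^j; h = 1/4; intermediate values shown to 6 dp
curve data and Christoffel symbols at the stage parameters:
  tau = 0.000000: gamma = (0.000000, 0.250000), gamma' = (0.000000, -0.666667); Gamma_xxx = -0.142096, Gamma_xxy = 0.059207, Gamma_xyy = 0.000000, Gamma_yxx = 1.136767, Gamma_yxy = -0.473653, Gamma_yyy = 0.000000
  tau = 0.125000: gamma = (0.000000, 0.177083), gamma' = (0.000000, -0.500000); Gamma_xxx = -0.101399, Gamma_xxy = 0.042250, Gamma_xyy = 0.000000, Gamma_yxx = 1.145213, Gamma_yxy = -0.477172, Gamma_yyy = 0.000000
  tau = 0.250000: gamma = (0.000000, 0.125000), gamma' = (0.000000, -0.333333); Gamma_xxx = -0.071846, Gamma_xxy = 0.029936, Gamma_xyy = 0.000000, Gamma_yxx = 1.149529, Gamma_yxy = -0.478970, Gamma_yyy = 0.000000
  tau = 0.375000: gamma = (0.000000, 0.093750), gamma' = (0.000000, -0.166667); Gamma_xxx = -0.053973, Gamma_xxy = 0.022489, Gamma_xyy = 0.000000, Gamma_yxx = 1.151413, Gamma_yxy = -0.479756, Gamma_yyy = 0.000000
  tau = 0.500000: gamma = (0.000000, 0.083333), gamma' = (0.000000, 0.000000); Gamma_xxx = -0.047997, Gamma_xxy = 0.019999, Gamma_xyy = 0.000000, Gamma_yxx = 1.151923, Gamma_yxy = -0.479968, Gamma_yyy = 0.000000
  tau = 0.625000: gamma = (0.000000, 0.093750), gamma' = (0.000000, 0.166667); Gamma_xxx = -0.053973, Gamma_xxy = 0.022489, Gamma_xyy = 0.000000, Gamma_yxx = 1.151413, Gamma_yxy = -0.479756, Gamma_yyy = 0.000000
  tau = 0.750000: gamma = (0.000000, 0.125000), gamma' = (0.000000, 0.333333); Gamma_xxx = -0.071846, Gamma_xxy = 0.029936, Gamma_xyy = 0.000000, Gamma_yxx = 1.149529, Gamma_yxy = -0.478970, Gamma_yyy = 0.000000
  tau = 0.875000: gamma = (0.000000, 0.177083), gamma' = (0.000000, 0.500000); Gamma_xxx = -0.101399, Gamma_xxy = 0.042250, Gamma_xyy = 0.000000, Gamma_yxx = 1.145213, Gamma_yxy = -0.477172, Gamma_yyy = 0.000000
  tau = 1.000000: gamma = (0.000000, 0.250000), gamma' = (0.000000, 0.666667); Gamma_xxx = -0.142096, Gamma_xxy = 0.059207, Gamma_xyy = 0.000000, Gamma_yxx = 1.136767, Gamma_yxy = -0.473653, Gamma_yyy = 0.000000
step 0: V^x = 1.0000, V^y = 1.0000
step 1: k1 = (0.039471, -0.315769), k2 = (0.021229, -0.239763), k3 = (0.021181, -0.239219), k4 = (0.010031, -0.160502); V <- V + (h/6)(k1 + 2k2 + 2k3 + k4): V^x = 1.0056, V^y = 0.9402
step 2: k1 = (0.010034, -0.160550), k2 = (0.003774, -0.080507), k3 = (0.003771, -0.080445), k4 = (0.000000, 0.000000); V <- V + (h/6)(k1 + 2k2 + 2k3 + k4): V^x = 1.0066, V^y = 0.9201
step 3: k1 = (0.000000, 0.000000), k2 = (-0.003773, 0.080490), k3 = (-0.003771, 0.080453), k4 = (-0.010035, 0.160567); V <- V + (h/6)(k1 + 2k2 + 2k3 + k4): V^x = 1.0056, V^y = 0.9402
step 4: k1 = (-0.010034, 0.160550), k2 = (-0.021217, 0.239622), k3 = (-0.021187, 0.239289), k4 = (-0.039483, 0.315863); V <- V + (h/6)(k1 + 2k2 + 2k3 + k4): V^x = 1.0000, V^y = 1.0000

Answer: V^x = 1.0000, V^y = 1.0000


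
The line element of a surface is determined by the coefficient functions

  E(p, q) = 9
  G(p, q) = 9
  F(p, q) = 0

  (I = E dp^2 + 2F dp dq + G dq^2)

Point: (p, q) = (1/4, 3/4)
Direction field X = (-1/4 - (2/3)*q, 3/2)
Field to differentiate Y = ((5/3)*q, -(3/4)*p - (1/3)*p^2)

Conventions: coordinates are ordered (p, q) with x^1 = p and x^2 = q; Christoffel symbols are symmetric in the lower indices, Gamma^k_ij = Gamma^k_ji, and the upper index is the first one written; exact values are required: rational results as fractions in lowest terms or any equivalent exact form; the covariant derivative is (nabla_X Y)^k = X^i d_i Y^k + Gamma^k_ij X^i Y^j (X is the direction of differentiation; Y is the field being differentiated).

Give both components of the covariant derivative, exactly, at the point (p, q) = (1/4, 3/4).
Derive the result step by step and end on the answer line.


E = 9, F = 0, G = 9 at the point
E_p = 0, E_q = 0, F_p = 0, F_q = 0, G_p = 0, G_q = 0
EG - F^2 = 81;  g^inv = (1/81) * [[9, 0], [0, 9]]
first-kind symbols [ij,l] = (1/2)(d_i g_jl + d_j g_il - d_l g_ij): [pp,p] = E_p/2 = 0, [pp,q] = F_p - E_q/2 = 0, [pq,p] = E_q/2 = 0, [pq,q] = G_p/2 = 0, [qq,p] = F_q - G_p/2 = 0, [qq,q] = G_q/2 = 0
Gamma^p_ij = (G*[ij,p] - F*[ij,q])/(EG - F^2), Gamma^q_ij = (E*[ij,q] - F*[ij,p])/(EG - F^2)
Gamma_ppp = 0, Gamma_ppq = 0, Gamma_pqq = 0, Gamma_qpp = 0, Gamma_qpq = 0, Gamma_qqq = 0
X = (-3/4, 3/2), Y = (5/4, -5/24) at the point

Answer: (nabla_X Y)^p = 5/2, (nabla_X Y)^q = 11/16


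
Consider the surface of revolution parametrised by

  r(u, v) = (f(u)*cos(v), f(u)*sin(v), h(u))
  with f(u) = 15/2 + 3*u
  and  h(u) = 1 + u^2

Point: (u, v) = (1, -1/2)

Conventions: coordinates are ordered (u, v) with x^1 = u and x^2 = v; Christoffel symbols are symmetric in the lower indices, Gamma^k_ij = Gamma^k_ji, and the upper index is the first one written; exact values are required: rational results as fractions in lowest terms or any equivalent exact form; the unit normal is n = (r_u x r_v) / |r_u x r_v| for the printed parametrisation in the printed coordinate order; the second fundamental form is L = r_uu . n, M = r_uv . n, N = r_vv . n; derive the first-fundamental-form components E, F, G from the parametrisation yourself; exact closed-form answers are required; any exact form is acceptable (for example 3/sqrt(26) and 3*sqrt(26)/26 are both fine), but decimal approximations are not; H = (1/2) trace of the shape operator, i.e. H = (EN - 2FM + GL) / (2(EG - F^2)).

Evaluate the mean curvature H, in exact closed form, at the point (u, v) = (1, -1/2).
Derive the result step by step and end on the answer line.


f = 21/2, f' = 3, f'' = 0, h' = 2, h'' = 2
E = 13, F = 0, G = 441/4; answer radicand W^2 = 13
unnormalised second-form numerators: l = 6, m = 0, n = 21; L = l/sqrt(13), and similarly M = m/sqrt(W^2), N = n/sqrt(W^2)
H = (E*n - 2*F*m + G*l) / (2*(EG - F^2)*sqrt(W^2)); E*n - 2*F*m + G*l = 1869/2, EG - F^2 = 5733/4, so H = (89/273)/sqrt(13)

Answer: H = 89*sqrt(13)/3549


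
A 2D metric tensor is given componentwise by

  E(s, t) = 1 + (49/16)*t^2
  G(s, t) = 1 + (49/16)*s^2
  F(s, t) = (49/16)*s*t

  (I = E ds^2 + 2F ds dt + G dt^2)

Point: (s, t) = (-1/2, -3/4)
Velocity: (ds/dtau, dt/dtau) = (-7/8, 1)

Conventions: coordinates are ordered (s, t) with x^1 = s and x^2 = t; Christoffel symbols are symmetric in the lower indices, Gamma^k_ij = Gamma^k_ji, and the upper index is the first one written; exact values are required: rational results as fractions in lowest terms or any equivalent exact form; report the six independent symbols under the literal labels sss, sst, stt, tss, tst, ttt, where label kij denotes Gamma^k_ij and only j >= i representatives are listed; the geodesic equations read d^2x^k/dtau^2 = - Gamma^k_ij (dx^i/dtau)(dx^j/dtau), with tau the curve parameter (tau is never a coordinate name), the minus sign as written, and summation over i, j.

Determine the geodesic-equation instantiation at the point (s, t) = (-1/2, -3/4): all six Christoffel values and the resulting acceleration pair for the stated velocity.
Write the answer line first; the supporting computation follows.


Answer: Gamma_sss = 0, Gamma_sst = -588/893, Gamma_stt = 0, Gamma_tss = 0, Gamma_tst = -392/893, Gamma_ttt = 0; accelerations (d^2s/dtau^2, d^2t/dtau^2) = (-1029/893, -686/893)

E = 697/256, F = 147/128, G = 113/64 at the point
E_s = 0, E_t = -147/32, F_s = -147/64, F_t = -49/32, G_s = -49/16, G_t = 0
EG - F^2 = 893/256;  g^inv = (256/893) * [[113/64, -147/128], [-147/128, 697/256]]
first-kind symbols [ij,l] = (1/2)(d_i g_jl + d_j g_il - d_l g_ij): [ss,s] = E_s/2 = 0, [ss,t] = F_s - E_t/2 = 0, [st,s] = E_t/2 = -147/64, [st,t] = G_s/2 = -49/32, [tt,s] = F_t - G_s/2 = 0, [tt,t] = G_t/2 = 0
Gamma^s_ij = (G*[ij,s] - F*[ij,t])/(EG - F^2), Gamma^t_ij = (E*[ij,t] - F*[ij,s])/(EG - F^2)
Gamma_sss = 0, Gamma_sst = -588/893, Gamma_stt = 0, Gamma_tss = 0, Gamma_tst = -392/893, Gamma_ttt = 0
d^2s/dtau^2 = -(Gamma_sss*(-7/8)^2 + 2*Gamma_sst*(-7/8)*(1) + Gamma_stt*(1)^2) = -1029/893
d^2t/dtau^2 = -(Gamma_tss*(-7/8)^2 + 2*Gamma_tst*(-7/8)*(1) + Gamma_ttt*(1)^2) = -686/893


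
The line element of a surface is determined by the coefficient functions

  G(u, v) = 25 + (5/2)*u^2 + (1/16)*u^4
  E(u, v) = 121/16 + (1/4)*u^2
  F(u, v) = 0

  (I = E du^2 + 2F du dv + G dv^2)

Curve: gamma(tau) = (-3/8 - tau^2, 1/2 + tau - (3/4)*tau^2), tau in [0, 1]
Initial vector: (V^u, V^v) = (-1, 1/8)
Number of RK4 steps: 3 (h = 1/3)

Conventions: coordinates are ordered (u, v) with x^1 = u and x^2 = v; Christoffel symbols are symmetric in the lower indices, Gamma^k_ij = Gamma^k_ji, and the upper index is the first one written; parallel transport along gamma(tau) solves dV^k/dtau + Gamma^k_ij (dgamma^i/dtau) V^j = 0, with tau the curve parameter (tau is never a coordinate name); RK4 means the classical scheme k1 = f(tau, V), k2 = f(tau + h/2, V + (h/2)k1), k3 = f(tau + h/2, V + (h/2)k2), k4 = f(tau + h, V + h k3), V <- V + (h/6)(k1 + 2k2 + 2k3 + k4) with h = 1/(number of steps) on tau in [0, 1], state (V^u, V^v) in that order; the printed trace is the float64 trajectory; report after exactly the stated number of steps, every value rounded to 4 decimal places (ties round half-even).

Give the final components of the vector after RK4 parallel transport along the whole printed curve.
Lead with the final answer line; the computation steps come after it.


Answer: V^u = -0.9745, V^v = 0.1101

gamma'(tau) = (-2*tau, 1 - (3/2)*tau); f(tau, V)^k = -Gamma^k_ij(gamma(tau)) gamma'^i(tau) V^j; h = 1/3; intermediate values shown to 6 dp
curve data and Christoffel symbols at the stage parameters:
  tau = 0.000000: gamma = (-0.375000, 0.500000), gamma' = (0.000000, 1.000000); Gamma_uuu = -0.012339, Gamma_uuv = 0.000000, Gamma_uvv = 0.124261, Gamma_vuu = 0.000000, Gamma_vuv = -0.037238, Gamma_vvv = 0.000000
  tau = 0.166667: gamma = (-0.402778, 0.645833), gamma' = (-0.333333, 0.750000); Gamma_uuu = -0.013244, Gamma_uuv = 0.000000, Gamma_uvv = 0.133514, Gamma_vuu = 0.000000, Gamma_vuv = -0.039954, Gamma_vvv = 0.000000
  tau = 0.333333: gamma = (-0.486111, 0.750000), gamma' = (-0.666667, 0.500000); Gamma_uuu = -0.015945, Gamma_uuv = 0.000000, Gamma_uvv = 0.161336, Gamma_vuu = 0.000000, Gamma_vuv = -0.048043, Gamma_vvv = 0.000000
  tau = 0.500000: gamma = (-0.625000, 0.812500), gamma' = (-1.000000, 0.250000); Gamma_uuu = -0.020398, Gamma_uuv = 0.000000, Gamma_uvv = 0.207961, Gamma_vuu = 0.000000, Gamma_vuv = -0.061303, Gamma_vvv = 0.000000
  tau = 0.666667: gamma = (-0.819444, 0.833333), gamma' = (-1.333333, 0.000000); Gamma_uuu = -0.026501, Gamma_uuv = 0.000000, Gamma_uvv = 0.273906, Gamma_vuu = 0.000000, Gamma_vuv = -0.079283, Gamma_vvv = 0.000000
  tau = 0.833333: gamma = (-1.069444, 0.812500), gamma' = (-1.666667, -0.250000); Gamma_uuu = -0.034066, Gamma_uuv = 0.000000, Gamma_uvv = 0.360136, Gamma_vuu = 0.000000, Gamma_vuv = -0.101160, Gamma_vvv = 0.000000
  tau = 1.000000: gamma = (-1.375000, 0.750000), gamma' = (-2.000000, -0.500000); Gamma_uuu = -0.042781, Gamma_uuv = 0.000000, Gamma_uvv = 0.468249, Gamma_vuu = 0.000000, Gamma_vuv = -0.125625, Gamma_vvv = 0.000000
step 0: V^u = -1.0000, V^v = 0.1250
step 1: k1 = (-0.015533, -0.037238), k2 = (-0.007469, -0.031625), k3 = (-0.007569, -0.031597), k4 = (0.001423, -0.027749); V <- V + (h/6)(k1 + 2k2 + 2k3 + k4): V^u = -1.0025, V^v = 0.1144
step 2: k1 = (0.001431, -0.027744), k2 = (0.014737, -0.022087), k3 = (0.014643, -0.022111), k4 = (0.035249, -0.011310); V <- V + (h/6)(k1 + 2k2 + 2k3 + k4): V^u = -0.9972, V^v = 0.1073
step 3: k1 = (0.035234, -0.011341), k2 = (0.065770, 0.007300), k3 = (0.065761, 0.006647), k4 = (0.109079, 0.033745); V <- V + (h/6)(k1 + 2k2 + 2k3 + k4): V^u = -0.9745, V^v = 0.1101


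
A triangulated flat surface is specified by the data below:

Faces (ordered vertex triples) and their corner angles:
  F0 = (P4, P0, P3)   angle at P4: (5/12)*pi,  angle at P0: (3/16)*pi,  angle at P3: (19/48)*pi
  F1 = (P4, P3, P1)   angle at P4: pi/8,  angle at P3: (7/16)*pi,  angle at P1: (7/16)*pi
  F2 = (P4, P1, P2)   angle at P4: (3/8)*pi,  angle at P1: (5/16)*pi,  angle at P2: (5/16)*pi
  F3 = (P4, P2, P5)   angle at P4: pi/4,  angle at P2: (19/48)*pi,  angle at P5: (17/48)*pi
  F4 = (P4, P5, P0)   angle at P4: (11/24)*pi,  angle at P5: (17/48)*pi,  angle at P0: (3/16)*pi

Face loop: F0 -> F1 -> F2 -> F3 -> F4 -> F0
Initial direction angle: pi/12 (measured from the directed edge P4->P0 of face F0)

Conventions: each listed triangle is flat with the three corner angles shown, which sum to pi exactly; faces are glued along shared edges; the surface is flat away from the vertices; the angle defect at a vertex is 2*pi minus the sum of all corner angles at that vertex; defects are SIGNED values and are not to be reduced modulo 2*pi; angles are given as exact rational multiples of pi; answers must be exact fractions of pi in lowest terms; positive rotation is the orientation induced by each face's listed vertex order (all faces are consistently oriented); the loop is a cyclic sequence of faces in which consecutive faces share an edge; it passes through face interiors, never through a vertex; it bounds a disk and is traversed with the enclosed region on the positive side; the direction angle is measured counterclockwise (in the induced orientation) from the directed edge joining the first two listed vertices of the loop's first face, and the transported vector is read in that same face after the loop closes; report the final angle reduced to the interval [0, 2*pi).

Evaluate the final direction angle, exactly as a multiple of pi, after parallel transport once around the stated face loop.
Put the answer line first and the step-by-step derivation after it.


Answer: final direction angle = (11/24)*pi

enclosed vertex P4: corner angles sum to (13/8)*pi, defect = 2*pi - (13/8)*pi = (3/8)*pi
by Gauss-Bonnet the loop rotates the vector by the enclosed defect sum (positive orientation, mod 2*pi)
final angle = pi/12 + (3/8)*pi = (11/24)*pi (mod 2*pi)


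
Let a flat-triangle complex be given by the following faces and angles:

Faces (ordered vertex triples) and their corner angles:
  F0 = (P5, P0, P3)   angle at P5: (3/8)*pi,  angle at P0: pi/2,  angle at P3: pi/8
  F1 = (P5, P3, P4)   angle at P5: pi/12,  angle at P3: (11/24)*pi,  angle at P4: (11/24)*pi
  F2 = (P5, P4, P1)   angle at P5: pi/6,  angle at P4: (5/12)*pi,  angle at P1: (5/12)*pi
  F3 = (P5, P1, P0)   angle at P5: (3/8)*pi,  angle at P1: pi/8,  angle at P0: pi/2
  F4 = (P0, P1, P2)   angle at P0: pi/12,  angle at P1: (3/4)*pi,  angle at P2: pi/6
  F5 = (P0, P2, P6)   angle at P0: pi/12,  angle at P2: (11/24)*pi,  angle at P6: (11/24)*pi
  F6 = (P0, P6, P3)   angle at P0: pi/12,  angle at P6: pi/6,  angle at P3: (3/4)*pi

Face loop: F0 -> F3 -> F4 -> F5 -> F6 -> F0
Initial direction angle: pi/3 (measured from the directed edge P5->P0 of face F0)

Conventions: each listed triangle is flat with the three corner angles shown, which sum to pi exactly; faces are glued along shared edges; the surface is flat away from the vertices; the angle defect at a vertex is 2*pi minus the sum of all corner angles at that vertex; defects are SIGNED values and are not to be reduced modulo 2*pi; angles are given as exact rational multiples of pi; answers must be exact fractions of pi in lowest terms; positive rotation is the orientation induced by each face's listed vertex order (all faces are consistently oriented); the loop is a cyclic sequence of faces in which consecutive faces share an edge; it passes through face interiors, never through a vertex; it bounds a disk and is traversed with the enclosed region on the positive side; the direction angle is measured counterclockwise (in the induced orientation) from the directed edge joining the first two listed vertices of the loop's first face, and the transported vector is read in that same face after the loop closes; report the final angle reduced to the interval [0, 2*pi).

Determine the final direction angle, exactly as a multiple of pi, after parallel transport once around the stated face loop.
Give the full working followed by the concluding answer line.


enclosed vertex P0: corner angles sum to (5/4)*pi, defect = 2*pi - (5/4)*pi = (3/4)*pi
summing the enclosed defects onto the initial angle, mod 2*pi in the induced orientation:
final angle = pi/3 + (3/4)*pi = (13/12)*pi (mod 2*pi)

Answer: final direction angle = (13/12)*pi


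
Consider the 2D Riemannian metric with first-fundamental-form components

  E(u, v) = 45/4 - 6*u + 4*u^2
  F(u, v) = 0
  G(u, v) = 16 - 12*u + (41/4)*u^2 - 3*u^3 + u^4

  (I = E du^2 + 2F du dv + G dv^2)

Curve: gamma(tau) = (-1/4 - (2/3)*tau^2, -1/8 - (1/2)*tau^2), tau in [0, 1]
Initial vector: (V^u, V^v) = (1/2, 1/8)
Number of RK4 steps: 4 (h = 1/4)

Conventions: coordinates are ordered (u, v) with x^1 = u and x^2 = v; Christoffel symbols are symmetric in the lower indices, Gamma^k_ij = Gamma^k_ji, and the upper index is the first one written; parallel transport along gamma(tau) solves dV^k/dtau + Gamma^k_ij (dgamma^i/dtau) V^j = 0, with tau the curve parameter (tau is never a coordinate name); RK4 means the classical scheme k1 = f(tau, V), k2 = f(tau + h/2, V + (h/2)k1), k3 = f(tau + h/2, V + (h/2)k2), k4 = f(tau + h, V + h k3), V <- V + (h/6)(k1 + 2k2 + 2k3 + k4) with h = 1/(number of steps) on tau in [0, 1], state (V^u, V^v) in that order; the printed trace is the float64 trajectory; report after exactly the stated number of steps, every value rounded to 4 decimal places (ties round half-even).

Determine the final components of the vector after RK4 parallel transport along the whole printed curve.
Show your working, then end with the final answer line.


gamma'(tau) = (-(4/3)*tau, -tau); f(tau, V)^k = -Gamma^k_ij(gamma(tau)) gamma'^i(tau) V^j; h = 1/4; intermediate values shown to 6 dp
curve data and Christoffel symbols at the stage parameters:
  tau = 0.000000: gamma = (-0.250000, -0.125000), gamma' = (0.000000, 0.000000); Gamma_uuu = -0.307692, Gamma_uuv = 0.000000, Gamma_uvv = 0.682692, Gamma_vuu = 0.000000, Gamma_vuv = -0.450704, Gamma_vvv = 0.000000
  tau = 0.125000: gamma = (-0.260417, -0.132812), gamma' = (-0.166667, -0.125000); Gamma_uuu = -0.308907, Gamma_uuv = 0.000000, Gamma_uvv = 0.688622, Gamma_vuu = 0.000000, Gamma_vuv = -0.453260, Gamma_vvv = 0.000000
  tau = 0.250000: gamma = (-0.291667, -0.156250), gamma' = (-0.333333, -0.250000); Gamma_uuu = -0.312337, Gamma_uuv = 0.000000, Gamma_uvv = 0.706284, Gamma_vuu = 0.000000, Gamma_vuv = -0.460653, Gamma_vvv = 0.000000
  tau = 0.375000: gamma = (-0.343750, -0.195312), gamma' = (-0.500000, -0.375000); Gamma_uuu = -0.317370, Gamma_uuv = 0.000000, Gamma_uvv = 0.735314, Gamma_vuu = 0.000000, Gamma_vuv = -0.472076, Gamma_vvv = 0.000000
  tau = 0.500000: gamma = (-0.416667, -0.250000), gamma' = (-0.666667, -0.500000); Gamma_uuu = -0.323077, Gamma_uuv = 0.000000, Gamma_uvv = 0.775160, Gamma_vuu = 0.000000, Gamma_vuv = -0.486252, Gamma_vvv = 0.000000
  tau = 0.625000: gamma = (-0.510417, -0.320312), gamma' = (-0.833333, -0.625000); Gamma_uuu = -0.328349, Gamma_uuv = 0.000000, Gamma_uvv = 0.825166, Gamma_vuu = 0.000000, Gamma_vuv = -0.501544, Gamma_vvv = 0.000000
  tau = 0.750000: gamma = (-0.625000, -0.406250), gamma' = (-1.000000, -0.750000); Gamma_uuu = -0.332075, Gamma_uuv = 0.000000, Gamma_uvv = 0.884670, Gamma_vuu = 0.000000, Gamma_vuv = -0.516129, Gamma_vvv = 0.000000
  tau = 0.875000: gamma = (-0.760417, -0.507812), gamma' = (-1.166667, -0.875000); Gamma_uuu = -0.333325, Gamma_uuv = 0.000000, Gamma_uvv = 0.953120, Gamma_vuu = 0.000000, Gamma_vuv = -0.528223, Gamma_vvv = 0.000000
  tau = 1.000000: gamma = (-0.916667, -0.625000), gamma' = (-1.333333, -1.000000); Gamma_uuu = -0.331492, Gamma_uuv = 0.000000, Gamma_uvv = 1.030157, Gamma_vuu = 0.000000, Gamma_vuv = -0.536313, Gamma_vvv = 0.000000
step 0: V^u = 0.5000, V^v = 0.1250
step 1: k1 = (0.000000, 0.000000), k2 = (-0.014983, -0.037772), k3 = (-0.015293, -0.037309), k4 = (-0.031234, -0.074903); V <- V + (h/6)(k1 + 2k2 + 2k3 + k4): V^u = 0.4962, V^v = 0.1156
step 2: k1 = (-0.031243, -0.074895), k2 = (-0.048815, -0.112227), k3 = (-0.049754, -0.110737), k4 = (-0.070107, -0.146116); V <- V + (h/6)(k1 + 2k2 + 2k3 + k4): V^u = 0.4837, V^v = 0.0878
step 3: k1 = (-0.070147, -0.146082), k2 = (-0.094083, -0.177965), k3 = (-0.095319, -0.175361), k4 = (-0.123535, -0.200735); V <- V + (h/6)(k1 + 2k2 + 2k3 + k4): V^u = 0.4599, V^v = 0.0439
step 4: k1 = (-0.123563, -0.200698), k2 = (-0.157112, -0.217035), k3 = (-0.157184, -0.213839), k4 = (-0.195704, -0.218759); V <- V + (h/6)(k1 + 2k2 + 2k3 + k4): V^u = 0.4204, V^v = -0.0094

Answer: V^u = 0.4204, V^v = -0.0094
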